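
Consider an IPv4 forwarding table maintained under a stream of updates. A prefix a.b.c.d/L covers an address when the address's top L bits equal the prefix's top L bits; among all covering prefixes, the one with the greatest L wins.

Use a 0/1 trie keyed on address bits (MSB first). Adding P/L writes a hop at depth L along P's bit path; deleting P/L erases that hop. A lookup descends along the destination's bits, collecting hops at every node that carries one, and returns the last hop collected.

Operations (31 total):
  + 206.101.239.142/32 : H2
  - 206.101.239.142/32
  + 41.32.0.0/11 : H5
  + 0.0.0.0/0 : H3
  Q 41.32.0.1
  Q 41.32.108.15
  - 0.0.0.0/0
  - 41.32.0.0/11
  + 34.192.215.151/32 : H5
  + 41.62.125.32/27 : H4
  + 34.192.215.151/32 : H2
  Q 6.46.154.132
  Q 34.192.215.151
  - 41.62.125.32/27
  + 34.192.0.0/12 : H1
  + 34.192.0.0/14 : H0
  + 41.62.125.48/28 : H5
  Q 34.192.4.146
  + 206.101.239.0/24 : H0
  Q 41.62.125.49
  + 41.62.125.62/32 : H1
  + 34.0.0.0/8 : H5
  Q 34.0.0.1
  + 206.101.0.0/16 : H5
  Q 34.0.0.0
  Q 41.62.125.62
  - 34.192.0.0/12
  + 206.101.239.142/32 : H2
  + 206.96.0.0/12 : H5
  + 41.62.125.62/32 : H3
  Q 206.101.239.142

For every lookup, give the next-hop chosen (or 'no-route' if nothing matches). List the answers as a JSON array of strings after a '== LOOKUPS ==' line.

Apply in order:
  add 206.101.239.142/32 -> H2 at depth 32
  - 206.101.239.142/32 clear@32
  add 41.32.0.0/11 -> H5 at depth 11
  add 0.0.0.0/0 -> H3 at depth 0
  ? 41.32.0.1  path d0:H3→d1:-→d2:-→d3:-→d4:-→d5:-→d6:-→d7:-→d8:-→d9:-→d10:-→d11:H5  best=H5
  ? 41.32.108.15  path d0:H3→d1:-→d2:-→d3:-→d4:-→d5:-→d6:-→d7:-→d8:-→d9:-→d10:-→d11:H5  best=H5
  - 0.0.0.0/0 clear@0
  - 41.32.0.0/11 clear@11
  add 34.192.215.151/32 -> H5 at depth 32
  add 41.62.125.32/27 -> H4 at depth 27
  add 34.192.215.151/32 -> H2 at depth 32
  ? 6.46.154.132  path d0:-→d1:-→d2:-  best=no-route
  ? 34.192.215.151  path d0:-→d1:-→d2:-→d3:-→d4:-→d5:-→d6:-→d7:-→d8:-→d9:-→d10:-→d11:-→d12:-→d13:-→d14:-→d15:-→d16:-→d17:-→d18:-→d19:-→d20:-→d21:-→d22:-→d23:-→d24:-→d25:-→d26:-→d27:-→d28:-→d29:-→d30:-→d31:-→d32:H2  best=H2
  - 41.62.125.32/27 clear@27
  add 34.192.0.0/12 -> H1 at depth 12
  add 34.192.0.0/14 -> H0 at depth 14
  add 41.62.125.48/28 -> H5 at depth 28
  ? 34.192.4.146  path d0:-→d1:-→d2:-→d3:-→d4:-→d5:-→d6:-→d7:-→d8:-→d9:-→d10:-→d11:-→d12:H1→d13:-→d14:H0→d15:-→d16:-  best=H0
  add 206.101.239.0/24 -> H0 at depth 24
  ? 41.62.125.49  path d0:-→d1:-→d2:-→d3:-→d4:-→d5:-→d6:-→d7:-→d8:-→d9:-→d10:-→d11:-→d12:-→d13:-→d14:-→d15:-→d16:-→d17:-→d18:-→d19:-→d20:-→d21:-→d22:-→d23:-→d24:-→d25:-→d26:-→d27:-→d28:H5  best=H5
  add 41.62.125.62/32 -> H1 at depth 32
  add 34.0.0.0/8 -> H5 at depth 8
  ? 34.0.0.1  path d0:-→d1:-→d2:-→d3:-→d4:-→d5:-→d6:-→d7:-→d8:H5  best=H5
  add 206.101.0.0/16 -> H5 at depth 16
  ? 34.0.0.0  path d0:-→d1:-→d2:-→d3:-→d4:-→d5:-→d6:-→d7:-→d8:H5  best=H5
  ? 41.62.125.62  path d0:-→d1:-→d2:-→d3:-→d4:-→d5:-→d6:-→d7:-→d8:-→d9:-→d10:-→d11:-→d12:-→d13:-→d14:-→d15:-→d16:-→d17:-→d18:-→d19:-→d20:-→d21:-→d22:-→d23:-→d24:-→d25:-→d26:-→d27:-→d28:H5→d29:-→d30:-→d31:-→d32:H1  best=H1
  - 34.192.0.0/12 clear@12
  add 206.101.239.142/32 -> H2 at depth 32
  add 206.96.0.0/12 -> H5 at depth 12
  add 41.62.125.62/32 -> H3 at depth 32
  ? 206.101.239.142  path d0:-→d1:-→d2:-→d3:-→d4:-→d5:-→d6:-→d7:-→d8:-→d9:-→d10:-→d11:-→d12:H5→d13:-→d14:-→d15:-→d16:H5→d17:-→d18:-→d19:-→d20:-→d21:-→d22:-→d23:-→d24:H0→d25:-→d26:-→d27:-→d28:-→d29:-→d30:-→d31:-→d32:H2  best=H2

== LOOKUPS ==
["H5","H5","no-route","H2","H0","H5","H5","H5","H1","H2"]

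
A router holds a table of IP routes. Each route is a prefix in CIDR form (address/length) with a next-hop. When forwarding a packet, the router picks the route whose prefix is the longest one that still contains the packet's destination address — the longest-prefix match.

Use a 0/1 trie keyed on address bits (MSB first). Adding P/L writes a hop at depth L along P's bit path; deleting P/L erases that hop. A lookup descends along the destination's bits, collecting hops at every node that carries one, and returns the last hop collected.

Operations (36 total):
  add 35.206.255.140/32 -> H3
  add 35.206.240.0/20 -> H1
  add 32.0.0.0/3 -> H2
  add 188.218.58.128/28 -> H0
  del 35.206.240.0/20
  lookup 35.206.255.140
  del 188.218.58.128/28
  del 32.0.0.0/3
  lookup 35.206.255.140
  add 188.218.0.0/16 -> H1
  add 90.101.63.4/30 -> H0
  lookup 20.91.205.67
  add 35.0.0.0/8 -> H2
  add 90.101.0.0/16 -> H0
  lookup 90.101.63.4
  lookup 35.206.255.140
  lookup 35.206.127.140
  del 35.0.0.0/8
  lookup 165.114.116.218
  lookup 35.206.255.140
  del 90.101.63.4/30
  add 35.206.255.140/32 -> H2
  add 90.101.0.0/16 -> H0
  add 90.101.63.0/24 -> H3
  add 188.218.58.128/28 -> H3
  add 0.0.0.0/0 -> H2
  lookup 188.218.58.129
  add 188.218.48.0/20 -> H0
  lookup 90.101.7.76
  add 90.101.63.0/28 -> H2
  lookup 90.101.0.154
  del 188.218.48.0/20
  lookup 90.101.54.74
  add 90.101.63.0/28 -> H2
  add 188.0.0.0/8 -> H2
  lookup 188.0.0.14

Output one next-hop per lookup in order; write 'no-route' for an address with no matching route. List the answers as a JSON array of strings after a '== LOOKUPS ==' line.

Apply in order:
  add 35.206.255.140/32 -> H3 at depth 32
  add 35.206.240.0/20 -> H1 at depth 20
  add 32.0.0.0/3 -> H2 at depth 3
  add 188.218.58.128/28 -> H0 at depth 28
  - 35.206.240.0/20 clear@20
  Q 35.206.255.140: descend 00100011110011101111111110001100 ; hops seen [H2,H3] ; pick H3
  - 188.218.58.128/28 clear@28
  - 32.0.0.0/3 clear@3
  Q 35.206.255.140: descend 00100011110011101111111110001100 ; hops seen [H3] ; pick H3
  add 188.218.0.0/16 -> H1 at depth 16
  add 90.101.63.4/30 -> H0 at depth 30
  Q 20.91.205.67: descend 00 ; hops seen [∅] ; pick no-route
  add 35.0.0.0/8 -> H2 at depth 8
  add 90.101.0.0/16 -> H0 at depth 16
  Q 90.101.63.4: descend 010110100110010100111111000001 ; hops seen [H0,H0] ; pick H0
  Q 35.206.255.140: descend 00100011110011101111111110001100 ; hops seen [H2,H3] ; pick H3
  Q 35.206.127.140: descend 0010001111001110 ; hops seen [H2] ; pick H2
  - 35.0.0.0/8 clear@8
  Q 165.114.116.218: descend 101 ; hops seen [∅] ; pick no-route
  Q 35.206.255.140: descend 00100011110011101111111110001100 ; hops seen [H3] ; pick H3
  - 90.101.63.4/30 clear@30
  add 35.206.255.140/32 -> H2 at depth 32
  add 90.101.0.0/16 -> H0 at depth 16
  add 90.101.63.0/24 -> H3 at depth 24
  add 188.218.58.128/28 -> H3 at depth 28
  add 0.0.0.0/0 -> H2 at depth 0
  Q 188.218.58.129: descend 1011110011011010001110101000 ; hops seen [H2,H1,H3] ; pick H3
  add 188.218.48.0/20 -> H0 at depth 20
  Q 90.101.7.76: descend 010110100110010100 ; hops seen [H2,H0] ; pick H0
  add 90.101.63.0/28 -> H2 at depth 28
  Q 90.101.0.154: descend 010110100110010100 ; hops seen [H2,H0] ; pick H0
  - 188.218.48.0/20 clear@20
  Q 90.101.54.74: descend 01011010011001010011 ; hops seen [H2,H0] ; pick H0
  add 90.101.63.0/28 -> H2 at depth 28
  add 188.0.0.0/8 -> H2 at depth 8
  Q 188.0.0.14: descend 10111100 ; hops seen [H2,H2] ; pick H2

== LOOKUPS ==
["H3","H3","no-route","H0","H3","H2","no-route","H3","H3","H0","H0","H0","H2"]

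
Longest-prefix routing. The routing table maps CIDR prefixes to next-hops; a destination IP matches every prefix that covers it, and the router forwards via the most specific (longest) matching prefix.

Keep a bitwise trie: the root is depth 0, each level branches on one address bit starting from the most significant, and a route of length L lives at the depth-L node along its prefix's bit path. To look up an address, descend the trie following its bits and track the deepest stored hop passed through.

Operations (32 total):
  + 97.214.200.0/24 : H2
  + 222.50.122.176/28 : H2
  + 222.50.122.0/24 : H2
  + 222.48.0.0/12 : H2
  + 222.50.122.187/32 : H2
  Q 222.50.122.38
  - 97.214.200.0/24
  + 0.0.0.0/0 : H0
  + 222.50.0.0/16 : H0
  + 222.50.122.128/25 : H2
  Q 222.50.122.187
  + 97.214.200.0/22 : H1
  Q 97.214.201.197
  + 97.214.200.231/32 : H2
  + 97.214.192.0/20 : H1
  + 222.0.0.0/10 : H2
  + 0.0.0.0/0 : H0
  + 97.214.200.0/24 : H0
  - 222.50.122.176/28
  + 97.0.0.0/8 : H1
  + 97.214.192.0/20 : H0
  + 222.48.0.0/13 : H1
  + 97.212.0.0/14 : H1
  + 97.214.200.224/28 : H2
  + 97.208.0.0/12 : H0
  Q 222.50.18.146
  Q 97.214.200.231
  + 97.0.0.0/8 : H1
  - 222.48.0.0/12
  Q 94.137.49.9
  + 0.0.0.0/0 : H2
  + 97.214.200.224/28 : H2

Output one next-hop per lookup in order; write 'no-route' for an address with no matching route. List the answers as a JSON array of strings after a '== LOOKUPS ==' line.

Apply in order:
  + 97.214.200.0/24 (H2) depth=24
  + 222.50.122.176/28 (H2) depth=28
  + 222.50.122.0/24 (H2) depth=24
  + 222.48.0.0/12 (H2) depth=12
  + 222.50.122.187/32 (H2) depth=32
  lookup 222.50.122.38: bits 110111100011001001111010 walk d0:-→d1:-→d2:-→d3:-→d4:-→d5:-→d6:-→d7:-→d8:-→d9:-→d10:-→d11:-→d12:H2→d13:-→d14:-→d15:-→d16:-→d17:-→d18:-→d19:-→d20:-→d21:-→d22:-→d23:-→d24:H2 -> H2
  - 97.214.200.0/24 clear@24
  + 0.0.0.0/0 (H0) depth=0
  + 222.50.0.0/16 (H0) depth=16
  + 222.50.122.128/25 (H2) depth=25
  lookup 222.50.122.187: bits 11011110001100100111101010111011 walk d0:H0→d1:-→d2:-→d3:-→d4:-→d5:-→d6:-→d7:-→d8:-→d9:-→d10:-→d11:-→d12:H2→d13:-→d14:-→d15:-→d16:H0→d17:-→d18:-→d19:-→d20:-→d21:-→d22:-→d23:-→d24:H2→d25:H2→d26:-→d27:-→d28:H2→d29:-→d30:-→d31:-→d32:H2 -> H2
  + 97.214.200.0/22 (H1) depth=22
  lookup 97.214.201.197: bits 01100001110101101100100 walk d0:H0→d1:-→d2:-→d3:-→d4:-→d5:-→d6:-→d7:-→d8:-→d9:-→d10:-→d11:-→d12:-→d13:-→d14:-→d15:-→d16:-→d17:-→d18:-→d19:-→d20:-→d21:-→d22:H1→d23:- -> H1
  + 97.214.200.231/32 (H2) depth=32
  + 97.214.192.0/20 (H1) depth=20
  + 222.0.0.0/10 (H2) depth=10
  + 0.0.0.0/0 (H0) depth=0
  + 97.214.200.0/24 (H0) depth=24
  - 222.50.122.176/28 clear@28
  + 97.0.0.0/8 (H1) depth=8
  + 97.214.192.0/20 (H0) depth=20
  + 222.48.0.0/13 (H1) depth=13
  + 97.212.0.0/14 (H1) depth=14
  + 97.214.200.224/28 (H2) depth=28
  + 97.208.0.0/12 (H0) depth=12
  lookup 222.50.18.146: bits 11011110001100100 walk d0:H0→d1:-→d2:-→d3:-→d4:-→d5:-→d6:-→d7:-→d8:-→d9:-→d10:H2→d11:-→d12:H2→d13:H1→d14:-→d15:-→d16:H0→d17:- -> H0
  lookup 97.214.200.231: bits 01100001110101101100100011100111 walk d0:H0→d1:-→d2:-→d3:-→d4:-→d5:-→d6:-→d7:-→d8:H1→d9:-→d10:-→d11:-→d12:H0→d13:-→d14:H1→d15:-→d16:-→d17:-→d18:-→d19:-→d20:H0→d21:-→d22:H1→d23:-→d24:H0→d25:-→d26:-→d27:-→d28:H2→d29:-→d30:-→d31:-→d32:H2 -> H2
  + 97.0.0.0/8 (H1) depth=8
  - 222.48.0.0/12 clear@12
  lookup 94.137.49.9: bits 01 walk d0:H0→d1:-→d2:- -> H0
  + 0.0.0.0/0 (H2) depth=0
  + 97.214.200.224/28 (H2) depth=28

== LOOKUPS ==
["H2","H2","H1","H0","H2","H0"]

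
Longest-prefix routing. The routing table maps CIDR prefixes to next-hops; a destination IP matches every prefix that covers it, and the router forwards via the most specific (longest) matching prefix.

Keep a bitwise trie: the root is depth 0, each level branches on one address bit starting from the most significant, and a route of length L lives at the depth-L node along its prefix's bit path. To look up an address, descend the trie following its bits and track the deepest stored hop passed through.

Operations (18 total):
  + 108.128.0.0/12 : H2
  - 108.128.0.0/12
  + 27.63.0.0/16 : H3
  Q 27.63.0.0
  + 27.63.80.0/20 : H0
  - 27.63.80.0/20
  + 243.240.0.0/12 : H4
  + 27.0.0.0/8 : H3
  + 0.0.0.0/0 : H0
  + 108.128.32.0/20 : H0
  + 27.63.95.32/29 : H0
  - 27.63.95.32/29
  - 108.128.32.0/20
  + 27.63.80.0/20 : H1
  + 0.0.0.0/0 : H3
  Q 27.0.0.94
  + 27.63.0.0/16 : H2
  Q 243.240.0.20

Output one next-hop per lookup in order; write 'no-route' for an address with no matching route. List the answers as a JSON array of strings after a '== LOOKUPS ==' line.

Apply in order:
  add 108.128.0.0/12 -> H2 at depth 12
  - 108.128.0.0/12 clear@12
  add 27.63.0.0/16 -> H3 at depth 16
  Q 27.63.0.0: descend 0001101100111111 ; hops seen [H3] ; pick H3
  add 27.63.80.0/20 -> H0 at depth 20
  - 27.63.80.0/20 clear@20
  add 243.240.0.0/12 -> H4 at depth 12
  add 27.0.0.0/8 -> H3 at depth 8
  add 0.0.0.0/0 -> H0 at depth 0
  add 108.128.32.0/20 -> H0 at depth 20
  add 27.63.95.32/29 -> H0 at depth 29
  - 27.63.95.32/29 clear@29
  - 108.128.32.0/20 clear@20
  add 27.63.80.0/20 -> H1 at depth 20
  add 0.0.0.0/0 -> H3 at depth 0
  Q 27.0.0.94: descend 0001101100 ; hops seen [H3,H3] ; pick H3
  add 27.63.0.0/16 -> H2 at depth 16
  Q 243.240.0.20: descend 111100111111 ; hops seen [H3,H4] ; pick H4

== LOOKUPS ==
["H3","H3","H4"]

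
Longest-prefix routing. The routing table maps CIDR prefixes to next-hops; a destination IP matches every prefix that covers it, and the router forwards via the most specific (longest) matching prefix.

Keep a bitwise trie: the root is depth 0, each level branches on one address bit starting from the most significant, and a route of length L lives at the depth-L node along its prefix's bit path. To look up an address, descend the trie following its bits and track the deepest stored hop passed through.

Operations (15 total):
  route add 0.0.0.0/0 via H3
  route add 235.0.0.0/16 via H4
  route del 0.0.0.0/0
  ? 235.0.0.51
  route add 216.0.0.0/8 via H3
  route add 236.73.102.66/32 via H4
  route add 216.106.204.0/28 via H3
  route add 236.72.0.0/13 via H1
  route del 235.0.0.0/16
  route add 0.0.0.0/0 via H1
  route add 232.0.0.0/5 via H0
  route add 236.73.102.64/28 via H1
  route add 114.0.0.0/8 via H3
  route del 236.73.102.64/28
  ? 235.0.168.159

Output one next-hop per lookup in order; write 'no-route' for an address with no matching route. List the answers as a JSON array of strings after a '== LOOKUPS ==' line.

Process each operation:
  + 0.0.0.0/0 (H3) depth=0
  + 235.0.0.0/16 (H4) depth=16
  - 0.0.0.0/0 clear@0
  Q 235.0.0.51: descend 1110101100000000 ; hops seen [H4] ; pick H4
  + 216.0.0.0/8 (H3) depth=8
  + 236.73.102.66/32 (H4) depth=32
  + 216.106.204.0/28 (H3) depth=28
  + 236.72.0.0/13 (H1) depth=13
  - 235.0.0.0/16 clear@16
  + 0.0.0.0/0 (H1) depth=0
  + 232.0.0.0/5 (H0) depth=5
  + 236.73.102.64/28 (H1) depth=28
  + 114.0.0.0/8 (H3) depth=8
  - 236.73.102.64/28 clear@28
  Q 235.0.168.159: descend 1110101100000000 ; hops seen [H1,H0] ; pick H0

== LOOKUPS ==
["H4","H0"]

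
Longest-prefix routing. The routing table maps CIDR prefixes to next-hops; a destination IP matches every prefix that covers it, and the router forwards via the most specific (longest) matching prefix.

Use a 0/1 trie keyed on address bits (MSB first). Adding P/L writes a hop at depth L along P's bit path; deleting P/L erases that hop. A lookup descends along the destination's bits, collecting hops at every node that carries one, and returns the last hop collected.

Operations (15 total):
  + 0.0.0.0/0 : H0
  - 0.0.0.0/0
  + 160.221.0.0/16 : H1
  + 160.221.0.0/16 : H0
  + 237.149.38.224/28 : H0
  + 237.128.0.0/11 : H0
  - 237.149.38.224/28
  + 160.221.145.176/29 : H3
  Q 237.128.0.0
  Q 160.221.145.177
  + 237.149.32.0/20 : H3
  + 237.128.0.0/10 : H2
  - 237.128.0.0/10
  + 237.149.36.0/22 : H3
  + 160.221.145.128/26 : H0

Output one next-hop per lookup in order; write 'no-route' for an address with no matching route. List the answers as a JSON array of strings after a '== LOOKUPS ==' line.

Process each operation:
  + 0.0.0.0/0 (H0) depth=0
  - 0.0.0.0/0 clear@0
  + 160.221.0.0/16 (H1) depth=16
  + 160.221.0.0/16 (H0) depth=16
  + 237.149.38.224/28 (H0) depth=28
  + 237.128.0.0/11 (H0) depth=11
  - 237.149.38.224/28 clear@28
  + 160.221.145.176/29 (H3) depth=29
  lookup 237.128.0.0: bits 11101101100 walk d0:-→d1:-→d2:-→d3:-→d4:-→d5:-→d6:-→d7:-→d8:-→d9:-→d10:-→d11:H0 -> H0
  lookup 160.221.145.177: bits 10100000110111011001000110110 walk d0:-→d1:-→d2:-→d3:-→d4:-→d5:-→d6:-→d7:-→d8:-→d9:-→d10:-→d11:-→d12:-→d13:-→d14:-→d15:-→d16:H0→d17:-→d18:-→d19:-→d20:-→d21:-→d22:-→d23:-→d24:-→d25:-→d26:-→d27:-→d28:-→d29:H3 -> H3
  + 237.149.32.0/20 (H3) depth=20
  + 237.128.0.0/10 (H2) depth=10
  - 237.128.0.0/10 clear@10
  + 237.149.36.0/22 (H3) depth=22
  + 160.221.145.128/26 (H0) depth=26

== LOOKUPS ==
["H0","H3"]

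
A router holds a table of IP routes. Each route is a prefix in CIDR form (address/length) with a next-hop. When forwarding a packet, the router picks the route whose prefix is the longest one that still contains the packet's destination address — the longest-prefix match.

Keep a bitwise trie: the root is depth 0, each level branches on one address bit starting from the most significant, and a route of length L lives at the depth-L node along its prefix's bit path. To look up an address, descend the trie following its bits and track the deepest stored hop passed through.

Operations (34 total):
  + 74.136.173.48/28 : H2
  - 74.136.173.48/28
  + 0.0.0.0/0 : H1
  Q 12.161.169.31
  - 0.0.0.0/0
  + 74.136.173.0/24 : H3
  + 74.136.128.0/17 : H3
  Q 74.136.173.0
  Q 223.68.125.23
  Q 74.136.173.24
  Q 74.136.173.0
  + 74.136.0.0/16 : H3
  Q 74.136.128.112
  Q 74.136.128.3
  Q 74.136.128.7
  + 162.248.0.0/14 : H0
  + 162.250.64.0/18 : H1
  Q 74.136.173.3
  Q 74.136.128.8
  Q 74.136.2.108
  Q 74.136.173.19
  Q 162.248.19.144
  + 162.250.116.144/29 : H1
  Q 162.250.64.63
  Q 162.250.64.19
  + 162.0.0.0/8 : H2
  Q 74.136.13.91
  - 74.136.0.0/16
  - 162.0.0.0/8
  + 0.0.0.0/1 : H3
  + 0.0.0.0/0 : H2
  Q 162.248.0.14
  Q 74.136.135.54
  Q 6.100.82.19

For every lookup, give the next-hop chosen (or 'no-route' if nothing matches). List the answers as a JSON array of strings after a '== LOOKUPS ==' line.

Apply in order:
  + 74.136.173.48/28 (H2) depth=28
  - 74.136.173.48/28 clear@28
  + 0.0.0.0/0 (H1) depth=0
  ? 12.161.169.31  path d0:H1→d1:-  best=H1
  - 0.0.0.0/0 clear@0
  + 74.136.173.0/24 (H3) depth=24
  + 74.136.128.0/17 (H3) depth=17
  ? 74.136.173.0  path d0:-→d1:-→d2:-→d3:-→d4:-→d5:-→d6:-→d7:-→d8:-→d9:-→d10:-→d11:-→d12:-→d13:-→d14:-→d15:-→d16:-→d17:H3→d18:-→d19:-→d20:-→d21:-→d22:-→d23:-→d24:H3→d25:-→d26:-  best=H3
  ? 223.68.125.23  path d0:-  best=no-route
  ? 74.136.173.24  path d0:-→d1:-→d2:-→d3:-→d4:-→d5:-→d6:-→d7:-→d8:-→d9:-→d10:-→d11:-→d12:-→d13:-→d14:-→d15:-→d16:-→d17:H3→d18:-→d19:-→d20:-→d21:-→d22:-→d23:-→d24:H3→d25:-→d26:-  best=H3
  ? 74.136.173.0  path d0:-→d1:-→d2:-→d3:-→d4:-→d5:-→d6:-→d7:-→d8:-→d9:-→d10:-→d11:-→d12:-→d13:-→d14:-→d15:-→d16:-→d17:H3→d18:-→d19:-→d20:-→d21:-→d22:-→d23:-→d24:H3→d25:-→d26:-  best=H3
  + 74.136.0.0/16 (H3) depth=16
  ? 74.136.128.112  path d0:-→d1:-→d2:-→d3:-→d4:-→d5:-→d6:-→d7:-→d8:-→d9:-→d10:-→d11:-→d12:-→d13:-→d14:-→d15:-→d16:H3→d17:H3→d18:-  best=H3
  ? 74.136.128.3  path d0:-→d1:-→d2:-→d3:-→d4:-→d5:-→d6:-→d7:-→d8:-→d9:-→d10:-→d11:-→d12:-→d13:-→d14:-→d15:-→d16:H3→d17:H3→d18:-  best=H3
  ? 74.136.128.7  path d0:-→d1:-→d2:-→d3:-→d4:-→d5:-→d6:-→d7:-→d8:-→d9:-→d10:-→d11:-→d12:-→d13:-→d14:-→d15:-→d16:H3→d17:H3→d18:-  best=H3
  + 162.248.0.0/14 (H0) depth=14
  + 162.250.64.0/18 (H1) depth=18
  ? 74.136.173.3  path d0:-→d1:-→d2:-→d3:-→d4:-→d5:-→d6:-→d7:-→d8:-→d9:-→d10:-→d11:-→d12:-→d13:-→d14:-→d15:-→d16:H3→d17:H3→d18:-→d19:-→d20:-→d21:-→d22:-→d23:-→d24:H3→d25:-→d26:-  best=H3
  ? 74.136.128.8  path d0:-→d1:-→d2:-→d3:-→d4:-→d5:-→d6:-→d7:-→d8:-→d9:-→d10:-→d11:-→d12:-→d13:-→d14:-→d15:-→d16:H3→d17:H3→d18:-  best=H3
  ? 74.136.2.108  path d0:-→d1:-→d2:-→d3:-→d4:-→d5:-→d6:-→d7:-→d8:-→d9:-→d10:-→d11:-→d12:-→d13:-→d14:-→d15:-→d16:H3  best=H3
  ? 74.136.173.19  path d0:-→d1:-→d2:-→d3:-→d4:-→d5:-→d6:-→d7:-→d8:-→d9:-→d10:-→d11:-→d12:-→d13:-→d14:-→d15:-→d16:H3→d17:H3→d18:-→d19:-→d20:-→d21:-→d22:-→d23:-→d24:H3→d25:-→d26:-  best=H3
  ? 162.248.19.144  path d0:-→d1:-→d2:-→d3:-→d4:-→d5:-→d6:-→d7:-→d8:-→d9:-→d10:-→d11:-→d12:-→d13:-→d14:H0  best=H0
  + 162.250.116.144/29 (H1) depth=29
  ? 162.250.64.63  path d0:-→d1:-→d2:-→d3:-→d4:-→d5:-→d6:-→d7:-→d8:-→d9:-→d10:-→d11:-→d12:-→d13:-→d14:H0→d15:-→d16:-→d17:-→d18:H1  best=H1
  ? 162.250.64.19  path d0:-→d1:-→d2:-→d3:-→d4:-→d5:-→d6:-→d7:-→d8:-→d9:-→d10:-→d11:-→d12:-→d13:-→d14:H0→d15:-→d16:-→d17:-→d18:H1  best=H1
  + 162.0.0.0/8 (H2) depth=8
  ? 74.136.13.91  path d0:-→d1:-→d2:-→d3:-→d4:-→d5:-→d6:-→d7:-→d8:-→d9:-→d10:-→d11:-→d12:-→d13:-→d14:-→d15:-→d16:H3  best=H3
  - 74.136.0.0/16 clear@16
  - 162.0.0.0/8 clear@8
  + 0.0.0.0/1 (H3) depth=1
  + 0.0.0.0/0 (H2) depth=0
  ? 162.248.0.14  path d0:H2→d1:-→d2:-→d3:-→d4:-→d5:-→d6:-→d7:-→d8:-→d9:-→d10:-→d11:-→d12:-→d13:-→d14:H0  best=H0
  ? 74.136.135.54  path d0:H2→d1:H3→d2:-→d3:-→d4:-→d5:-→d6:-→d7:-→d8:-→d9:-→d10:-→d11:-→d12:-→d13:-→d14:-→d15:-→d16:-→d17:H3→d18:-  best=H3
  ? 6.100.82.19  path d0:H2→d1:H3  best=H3

== LOOKUPS ==
["H1","H3","no-route","H3","H3","H3","H3","H3","H3","H3","H3","H3","H0","H1","H1","H3","H0","H3","H3"]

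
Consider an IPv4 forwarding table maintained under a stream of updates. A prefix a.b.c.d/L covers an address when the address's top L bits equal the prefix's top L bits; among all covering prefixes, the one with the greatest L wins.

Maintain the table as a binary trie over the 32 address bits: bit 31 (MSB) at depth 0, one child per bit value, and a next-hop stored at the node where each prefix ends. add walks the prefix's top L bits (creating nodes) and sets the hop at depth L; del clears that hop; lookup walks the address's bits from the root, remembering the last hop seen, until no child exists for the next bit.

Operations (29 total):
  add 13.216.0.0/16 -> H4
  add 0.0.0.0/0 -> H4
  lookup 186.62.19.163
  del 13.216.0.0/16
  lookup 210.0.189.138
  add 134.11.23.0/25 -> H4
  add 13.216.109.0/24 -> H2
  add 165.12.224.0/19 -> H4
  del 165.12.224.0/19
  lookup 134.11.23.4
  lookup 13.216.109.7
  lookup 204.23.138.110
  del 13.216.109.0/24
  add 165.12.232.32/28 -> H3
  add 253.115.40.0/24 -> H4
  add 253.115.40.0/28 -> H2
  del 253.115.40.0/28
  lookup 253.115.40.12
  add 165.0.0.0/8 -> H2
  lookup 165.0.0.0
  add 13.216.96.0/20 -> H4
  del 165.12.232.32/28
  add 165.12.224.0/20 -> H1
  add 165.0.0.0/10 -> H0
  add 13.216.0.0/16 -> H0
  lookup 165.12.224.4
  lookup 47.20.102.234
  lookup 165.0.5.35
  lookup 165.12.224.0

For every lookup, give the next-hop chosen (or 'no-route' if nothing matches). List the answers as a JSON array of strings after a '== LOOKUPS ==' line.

Trace:
  + 13.216.0.0/16 (H4) depth=16
  + 0.0.0.0/0 (H4) depth=0
  lookup 186.62.19.163: bits ε walk d0:H4 -> H4
  - 13.216.0.0/16 clear@16
  lookup 210.0.189.138: bits ε walk d0:H4 -> H4
  + 134.11.23.0/25 (H4) depth=25
  + 13.216.109.0/24 (H2) depth=24
  + 165.12.224.0/19 (H4) depth=19
  - 165.12.224.0/19 clear@19
  lookup 134.11.23.4: bits 1000011000001011000101110 walk d0:H4→d1:-→d2:-→d3:-→d4:-→d5:-→d6:-→d7:-→d8:-→d9:-→d10:-→d11:-→d12:-→d13:-→d14:-→d15:-→d16:-→d17:-→d18:-→d19:-→d20:-→d21:-→d22:-→d23:-→d24:-→d25:H4 -> H4
  lookup 13.216.109.7: bits 000011011101100001101101 walk d0:H4→d1:-→d2:-→d3:-→d4:-→d5:-→d6:-→d7:-→d8:-→d9:-→d10:-→d11:-→d12:-→d13:-→d14:-→d15:-→d16:-→d17:-→d18:-→d19:-→d20:-→d21:-→d22:-→d23:-→d24:H2 -> H2
  lookup 204.23.138.110: bits 1 walk d0:H4→d1:- -> H4
  - 13.216.109.0/24 clear@24
  + 165.12.232.32/28 (H3) depth=28
  + 253.115.40.0/24 (H4) depth=24
  + 253.115.40.0/28 (H2) depth=28
  - 253.115.40.0/28 clear@28
  lookup 253.115.40.12: bits 1111110101110011001010000000 walk d0:H4→d1:-→d2:-→d3:-→d4:-→d5:-→d6:-→d7:-→d8:-→d9:-→d10:-→d11:-→d12:-→d13:-→d14:-→d15:-→d16:-→d17:-→d18:-→d19:-→d20:-→d21:-→d22:-→d23:-→d24:H4→d25:-→d26:-→d27:-→d28:- -> H4
  + 165.0.0.0/8 (H2) depth=8
  lookup 165.0.0.0: bits 101001010000 walk d0:H4→d1:-→d2:-→d3:-→d4:-→d5:-→d6:-→d7:-→d8:H2→d9:-→d10:-→d11:-→d12:- -> H2
  + 13.216.96.0/20 (H4) depth=20
  - 165.12.232.32/28 clear@28
  + 165.12.224.0/20 (H1) depth=20
  + 165.0.0.0/10 (H0) depth=10
  + 13.216.0.0/16 (H0) depth=16
  lookup 165.12.224.4: bits 10100101000011001110 walk d0:H4→d1:-→d2:-→d3:-→d4:-→d5:-→d6:-→d7:-→d8:H2→d9:-→d10:H0→d11:-→d12:-→d13:-→d14:-→d15:-→d16:-→d17:-→d18:-→d19:-→d20:H1 -> H1
  lookup 47.20.102.234: bits 00 walk d0:H4→d1:-→d2:- -> H4
  lookup 165.0.5.35: bits 101001010000 walk d0:H4→d1:-→d2:-→d3:-→d4:-→d5:-→d6:-→d7:-→d8:H2→d9:-→d10:H0→d11:-→d12:- -> H0
  lookup 165.12.224.0: bits 10100101000011001110 walk d0:H4→d1:-→d2:-→d3:-→d4:-→d5:-→d6:-→d7:-→d8:H2→d9:-→d10:H0→d11:-→d12:-→d13:-→d14:-→d15:-→d16:-→d17:-→d18:-→d19:-→d20:H1 -> H1

== LOOKUPS ==
["H4","H4","H4","H2","H4","H4","H2","H1","H4","H0","H1"]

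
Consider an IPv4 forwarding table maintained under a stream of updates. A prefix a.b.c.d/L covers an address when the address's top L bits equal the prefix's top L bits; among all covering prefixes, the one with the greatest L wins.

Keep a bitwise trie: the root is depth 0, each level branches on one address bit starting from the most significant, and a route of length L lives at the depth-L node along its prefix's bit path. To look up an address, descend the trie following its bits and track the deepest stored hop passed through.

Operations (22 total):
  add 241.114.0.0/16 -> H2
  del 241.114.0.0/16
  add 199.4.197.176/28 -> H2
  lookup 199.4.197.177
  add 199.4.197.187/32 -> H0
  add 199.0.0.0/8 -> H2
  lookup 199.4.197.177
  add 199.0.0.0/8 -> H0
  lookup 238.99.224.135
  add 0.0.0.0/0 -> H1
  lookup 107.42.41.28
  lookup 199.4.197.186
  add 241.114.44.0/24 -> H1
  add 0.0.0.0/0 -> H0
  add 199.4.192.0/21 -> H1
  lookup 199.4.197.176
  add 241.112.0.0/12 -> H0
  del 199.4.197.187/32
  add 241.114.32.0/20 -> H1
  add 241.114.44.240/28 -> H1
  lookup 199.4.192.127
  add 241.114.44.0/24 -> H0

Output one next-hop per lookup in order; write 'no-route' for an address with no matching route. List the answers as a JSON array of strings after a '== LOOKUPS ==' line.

Trace:
  add 241.114.0.0/16 -> H2 at depth 16
  - 241.114.0.0/16 clear@16
  add 199.4.197.176/28 -> H2 at depth 28
  Q 199.4.197.177: descend 1100011100000100110001011011 ; hops seen [H2] ; pick H2
  add 199.4.197.187/32 -> H0 at depth 32
  add 199.0.0.0/8 -> H2 at depth 8
  Q 199.4.197.177: descend 1100011100000100110001011011 ; hops seen [H2,H2] ; pick H2
  add 199.0.0.0/8 -> H0 at depth 8
  Q 238.99.224.135: descend 111 ; hops seen [∅] ; pick no-route
  add 0.0.0.0/0 -> H1 at depth 0
  Q 107.42.41.28: descend ε ; hops seen [H1] ; pick H1
  Q 199.4.197.186: descend 1100011100000100110001011011101 ; hops seen [H1,H0,H2] ; pick H2
  add 241.114.44.0/24 -> H1 at depth 24
  add 0.0.0.0/0 -> H0 at depth 0
  add 199.4.192.0/21 -> H1 at depth 21
  Q 199.4.197.176: descend 1100011100000100110001011011 ; hops seen [H0,H0,H1,H2] ; pick H2
  add 241.112.0.0/12 -> H0 at depth 12
  - 199.4.197.187/32 clear@32
  add 241.114.32.0/20 -> H1 at depth 20
  add 241.114.44.240/28 -> H1 at depth 28
  Q 199.4.192.127: descend 110001110000010011000 ; hops seen [H0,H0,H1] ; pick H1
  add 241.114.44.0/24 -> H0 at depth 24

== LOOKUPS ==
["H2","H2","no-route","H1","H2","H2","H1"]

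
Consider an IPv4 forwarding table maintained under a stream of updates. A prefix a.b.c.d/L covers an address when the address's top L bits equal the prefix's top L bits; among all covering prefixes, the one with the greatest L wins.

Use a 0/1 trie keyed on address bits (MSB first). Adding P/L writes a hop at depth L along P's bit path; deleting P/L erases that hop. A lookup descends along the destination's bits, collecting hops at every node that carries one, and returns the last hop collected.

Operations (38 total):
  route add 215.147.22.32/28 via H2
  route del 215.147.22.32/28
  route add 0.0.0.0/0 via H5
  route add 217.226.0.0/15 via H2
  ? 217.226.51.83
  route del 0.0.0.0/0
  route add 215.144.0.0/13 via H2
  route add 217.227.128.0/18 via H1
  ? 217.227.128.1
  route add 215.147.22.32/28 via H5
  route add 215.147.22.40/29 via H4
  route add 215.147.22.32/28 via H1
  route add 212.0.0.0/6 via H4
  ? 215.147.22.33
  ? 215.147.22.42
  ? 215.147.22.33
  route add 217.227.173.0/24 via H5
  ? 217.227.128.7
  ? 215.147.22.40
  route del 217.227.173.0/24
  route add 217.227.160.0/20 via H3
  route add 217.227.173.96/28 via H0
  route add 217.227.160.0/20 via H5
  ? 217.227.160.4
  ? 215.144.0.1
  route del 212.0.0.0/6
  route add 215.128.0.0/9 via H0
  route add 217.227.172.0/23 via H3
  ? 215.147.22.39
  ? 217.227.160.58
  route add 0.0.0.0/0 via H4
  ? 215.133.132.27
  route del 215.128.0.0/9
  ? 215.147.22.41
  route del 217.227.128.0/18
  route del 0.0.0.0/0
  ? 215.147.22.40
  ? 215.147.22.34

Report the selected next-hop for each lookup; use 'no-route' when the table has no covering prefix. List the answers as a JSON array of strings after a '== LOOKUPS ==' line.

Process each operation:
  add 215.147.22.32/28 -> H2 at depth 28
  - 215.147.22.32/28 clear@28
  add 0.0.0.0/0 -> H5 at depth 0
  add 217.226.0.0/15 -> H2 at depth 15
  Q 217.226.51.83: descend 110110011110001 ; hops seen [H5,H2] ; pick H2
  - 0.0.0.0/0 clear@0
  add 215.144.0.0/13 -> H2 at depth 13
  add 217.227.128.0/18 -> H1 at depth 18
  Q 217.227.128.1: descend 110110011110001110 ; hops seen [H2,H1] ; pick H1
  add 215.147.22.32/28 -> H5 at depth 28
  add 215.147.22.40/29 -> H4 at depth 29
  add 215.147.22.32/28 -> H1 at depth 28
  add 212.0.0.0/6 -> H4 at depth 6
  Q 215.147.22.33: descend 1101011110010011000101100010 ; hops seen [H4,H2,H1] ; pick H1
  Q 215.147.22.42: descend 11010111100100110001011000101 ; hops seen [H4,H2,H1,H4] ; pick H4
  Q 215.147.22.33: descend 1101011110010011000101100010 ; hops seen [H4,H2,H1] ; pick H1
  add 217.227.173.0/24 -> H5 at depth 24
  Q 217.227.128.7: descend 110110011110001110 ; hops seen [H2,H1] ; pick H1
  Q 215.147.22.40: descend 11010111100100110001011000101 ; hops seen [H4,H2,H1,H4] ; pick H4
  - 217.227.173.0/24 clear@24
  add 217.227.160.0/20 -> H3 at depth 20
  add 217.227.173.96/28 -> H0 at depth 28
  add 217.227.160.0/20 -> H5 at depth 20
  Q 217.227.160.4: descend 11011001111000111010 ; hops seen [H2,H1,H5] ; pick H5
  Q 215.144.0.1: descend 11010111100100 ; hops seen [H4,H2] ; pick H2
  - 212.0.0.0/6 clear@6
  add 215.128.0.0/9 -> H0 at depth 9
  add 217.227.172.0/23 -> H3 at depth 23
  Q 215.147.22.39: descend 1101011110010011000101100010 ; hops seen [H0,H2,H1] ; pick H1
  Q 217.227.160.58: descend 11011001111000111010 ; hops seen [H2,H1,H5] ; pick H5
  add 0.0.0.0/0 -> H4 at depth 0
  Q 215.133.132.27: descend 11010111100 ; hops seen [H4,H0] ; pick H0
  - 215.128.0.0/9 clear@9
  Q 215.147.22.41: descend 11010111100100110001011000101 ; hops seen [H4,H2,H1,H4] ; pick H4
  - 217.227.128.0/18 clear@18
  - 0.0.0.0/0 clear@0
  Q 215.147.22.40: descend 11010111100100110001011000101 ; hops seen [H2,H1,H4] ; pick H4
  Q 215.147.22.34: descend 1101011110010011000101100010 ; hops seen [H2,H1] ; pick H1

== LOOKUPS ==
["H2","H1","H1","H4","H1","H1","H4","H5","H2","H1","H5","H0","H4","H4","H1"]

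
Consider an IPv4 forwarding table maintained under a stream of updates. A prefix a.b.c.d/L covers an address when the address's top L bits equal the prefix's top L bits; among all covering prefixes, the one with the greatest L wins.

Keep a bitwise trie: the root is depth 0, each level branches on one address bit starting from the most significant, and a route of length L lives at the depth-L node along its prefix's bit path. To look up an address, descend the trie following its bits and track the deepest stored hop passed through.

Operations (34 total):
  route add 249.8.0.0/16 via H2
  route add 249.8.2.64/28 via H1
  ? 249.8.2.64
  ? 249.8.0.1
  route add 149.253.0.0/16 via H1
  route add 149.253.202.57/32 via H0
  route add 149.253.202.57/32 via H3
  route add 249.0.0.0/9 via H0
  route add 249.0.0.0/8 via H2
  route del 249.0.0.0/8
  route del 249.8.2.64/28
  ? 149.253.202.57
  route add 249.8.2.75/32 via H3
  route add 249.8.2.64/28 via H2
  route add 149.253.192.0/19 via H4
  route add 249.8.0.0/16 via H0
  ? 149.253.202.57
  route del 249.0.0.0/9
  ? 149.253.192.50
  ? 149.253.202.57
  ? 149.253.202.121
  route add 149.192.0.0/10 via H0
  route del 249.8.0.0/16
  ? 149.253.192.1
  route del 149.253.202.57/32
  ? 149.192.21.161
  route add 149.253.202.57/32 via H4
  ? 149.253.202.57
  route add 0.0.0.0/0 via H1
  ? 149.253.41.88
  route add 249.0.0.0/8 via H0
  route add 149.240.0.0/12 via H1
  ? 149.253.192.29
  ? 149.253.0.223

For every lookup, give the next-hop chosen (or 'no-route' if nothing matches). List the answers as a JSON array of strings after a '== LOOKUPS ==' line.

Apply in order:
  + 249.8.0.0/16 (H2) depth=16
  + 249.8.2.64/28 (H1) depth=28
  ? 249.8.2.64  path d0:-→d1:-→d2:-→d3:-→d4:-→d5:-→d6:-→d7:-→d8:-→d9:-→d10:-→d11:-→d12:-→d13:-→d14:-→d15:-→d16:H2→d17:-→d18:-→d19:-→d20:-→d21:-→d22:-→d23:-→d24:-→d25:-→d26:-→d27:-→d28:H1  best=H1
  ? 249.8.0.1  path d0:-→d1:-→d2:-→d3:-→d4:-→d5:-→d6:-→d7:-→d8:-→d9:-→d10:-→d11:-→d12:-→d13:-→d14:-→d15:-→d16:H2→d17:-→d18:-→d19:-→d20:-→d21:-→d22:-  best=H2
  + 149.253.0.0/16 (H1) depth=16
  + 149.253.202.57/32 (H0) depth=32
  + 149.253.202.57/32 (H3) depth=32
  + 249.0.0.0/9 (H0) depth=9
  + 249.0.0.0/8 (H2) depth=8
  del 249.0.0.0/8 (clear depth 8)
  del 249.8.2.64/28 (clear depth 28)
  ? 149.253.202.57  path d0:-→d1:-→d2:-→d3:-→d4:-→d5:-→d6:-→d7:-→d8:-→d9:-→d10:-→d11:-→d12:-→d13:-→d14:-→d15:-→d16:H1→d17:-→d18:-→d19:-→d20:-→d21:-→d22:-→d23:-→d24:-→d25:-→d26:-→d27:-→d28:-→d29:-→d30:-→d31:-→d32:H3  best=H3
  + 249.8.2.75/32 (H3) depth=32
  + 249.8.2.64/28 (H2) depth=28
  + 149.253.192.0/19 (H4) depth=19
  + 249.8.0.0/16 (H0) depth=16
  ? 149.253.202.57  path d0:-→d1:-→d2:-→d3:-→d4:-→d5:-→d6:-→d7:-→d8:-→d9:-→d10:-→d11:-→d12:-→d13:-→d14:-→d15:-→d16:H1→d17:-→d18:-→d19:H4→d20:-→d21:-→d22:-→d23:-→d24:-→d25:-→d26:-→d27:-→d28:-→d29:-→d30:-→d31:-→d32:H3  best=H3
  del 249.0.0.0/9 (clear depth 9)
  ? 149.253.192.50  path d0:-→d1:-→d2:-→d3:-→d4:-→d5:-→d6:-→d7:-→d8:-→d9:-→d10:-→d11:-→d12:-→d13:-→d14:-→d15:-→d16:H1→d17:-→d18:-→d19:H4→d20:-  best=H4
  ? 149.253.202.57  path d0:-→d1:-→d2:-→d3:-→d4:-→d5:-→d6:-→d7:-→d8:-→d9:-→d10:-→d11:-→d12:-→d13:-→d14:-→d15:-→d16:H1→d17:-→d18:-→d19:H4→d20:-→d21:-→d22:-→d23:-→d24:-→d25:-→d26:-→d27:-→d28:-→d29:-→d30:-→d31:-→d32:H3  best=H3
  ? 149.253.202.121  path d0:-→d1:-→d2:-→d3:-→d4:-→d5:-→d6:-→d7:-→d8:-→d9:-→d10:-→d11:-→d12:-→d13:-→d14:-→d15:-→d16:H1→d17:-→d18:-→d19:H4→d20:-→d21:-→d22:-→d23:-→d24:-→d25:-  best=H4
  + 149.192.0.0/10 (H0) depth=10
  del 249.8.0.0/16 (clear depth 16)
  ? 149.253.192.1  path d0:-→d1:-→d2:-→d3:-→d4:-→d5:-→d6:-→d7:-→d8:-→d9:-→d10:H0→d11:-→d12:-→d13:-→d14:-→d15:-→d16:H1→d17:-→d18:-→d19:H4→d20:-  best=H4
  del 149.253.202.57/32 (clear depth 32)
  ? 149.192.21.161  path d0:-→d1:-→d2:-→d3:-→d4:-→d5:-→d6:-→d7:-→d8:-→d9:-→d10:H0  best=H0
  + 149.253.202.57/32 (H4) depth=32
  ? 149.253.202.57  path d0:-→d1:-→d2:-→d3:-→d4:-→d5:-→d6:-→d7:-→d8:-→d9:-→d10:H0→d11:-→d12:-→d13:-→d14:-→d15:-→d16:H1→d17:-→d18:-→d19:H4→d20:-→d21:-→d22:-→d23:-→d24:-→d25:-→d26:-→d27:-→d28:-→d29:-→d30:-→d31:-→d32:H4  best=H4
  + 0.0.0.0/0 (H1) depth=0
  ? 149.253.41.88  path d0:H1→d1:-→d2:-→d3:-→d4:-→d5:-→d6:-→d7:-→d8:-→d9:-→d10:H0→d11:-→d12:-→d13:-→d14:-→d15:-→d16:H1  best=H1
  + 249.0.0.0/8 (H0) depth=8
  + 149.240.0.0/12 (H1) depth=12
  ? 149.253.192.29  path d0:H1→d1:-→d2:-→d3:-→d4:-→d5:-→d6:-→d7:-→d8:-→d9:-→d10:H0→d11:-→d12:H1→d13:-→d14:-→d15:-→d16:H1→d17:-→d18:-→d19:H4→d20:-  best=H4
  ? 149.253.0.223  path d0:H1→d1:-→d2:-→d3:-→d4:-→d5:-→d6:-→d7:-→d8:-→d9:-→d10:H0→d11:-→d12:H1→d13:-→d14:-→d15:-→d16:H1  best=H1

== LOOKUPS ==
["H1","H2","H3","H3","H4","H3","H4","H4","H0","H4","H1","H4","H1"]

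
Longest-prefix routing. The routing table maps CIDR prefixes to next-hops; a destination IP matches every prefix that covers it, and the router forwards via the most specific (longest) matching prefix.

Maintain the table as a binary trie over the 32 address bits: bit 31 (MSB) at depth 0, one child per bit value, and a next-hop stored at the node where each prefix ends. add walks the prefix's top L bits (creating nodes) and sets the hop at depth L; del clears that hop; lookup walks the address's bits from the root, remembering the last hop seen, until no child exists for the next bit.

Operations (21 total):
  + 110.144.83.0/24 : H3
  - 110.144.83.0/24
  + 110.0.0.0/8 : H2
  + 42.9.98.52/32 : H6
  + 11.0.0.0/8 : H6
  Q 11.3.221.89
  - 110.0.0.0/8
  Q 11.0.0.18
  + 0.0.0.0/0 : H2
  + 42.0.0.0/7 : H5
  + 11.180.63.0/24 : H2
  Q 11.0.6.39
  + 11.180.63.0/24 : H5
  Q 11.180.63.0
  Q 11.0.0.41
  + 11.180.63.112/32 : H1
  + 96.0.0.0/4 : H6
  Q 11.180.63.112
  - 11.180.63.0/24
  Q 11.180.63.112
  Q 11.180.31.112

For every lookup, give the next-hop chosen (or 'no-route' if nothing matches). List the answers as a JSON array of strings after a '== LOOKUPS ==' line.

Apply in order:
  add 110.144.83.0/24 -> H3 at depth 24
  - 110.144.83.0/24 clear@24
  add 110.0.0.0/8 -> H2 at depth 8
  add 42.9.98.52/32 -> H6 at depth 32
  add 11.0.0.0/8 -> H6 at depth 8
  ? 11.3.221.89  path d0:-→d1:-→d2:-→d3:-→d4:-→d5:-→d6:-→d7:-→d8:H6  best=H6
  - 110.0.0.0/8 clear@8
  ? 11.0.0.18  path d0:-→d1:-→d2:-→d3:-→d4:-→d5:-→d6:-→d7:-→d8:H6  best=H6
  add 0.0.0.0/0 -> H2 at depth 0
  add 42.0.0.0/7 -> H5 at depth 7
  add 11.180.63.0/24 -> H2 at depth 24
  ? 11.0.6.39  path d0:H2→d1:-→d2:-→d3:-→d4:-→d5:-→d6:-→d7:-→d8:H6  best=H6
  add 11.180.63.0/24 -> H5 at depth 24
  ? 11.180.63.0  path d0:H2→d1:-→d2:-→d3:-→d4:-→d5:-→d6:-→d7:-→d8:H6→d9:-→d10:-→d11:-→d12:-→d13:-→d14:-→d15:-→d16:-→d17:-→d18:-→d19:-→d20:-→d21:-→d22:-→d23:-→d24:H5  best=H5
  ? 11.0.0.41  path d0:H2→d1:-→d2:-→d3:-→d4:-→d5:-→d6:-→d7:-→d8:H6  best=H6
  add 11.180.63.112/32 -> H1 at depth 32
  add 96.0.0.0/4 -> H6 at depth 4
  ? 11.180.63.112  path d0:H2→d1:-→d2:-→d3:-→d4:-→d5:-→d6:-→d7:-→d8:H6→d9:-→d10:-→d11:-→d12:-→d13:-→d14:-→d15:-→d16:-→d17:-→d18:-→d19:-→d20:-→d21:-→d22:-→d23:-→d24:H5→d25:-→d26:-→d27:-→d28:-→d29:-→d30:-→d31:-→d32:H1  best=H1
  - 11.180.63.0/24 clear@24
  ? 11.180.63.112  path d0:H2→d1:-→d2:-→d3:-→d4:-→d5:-→d6:-→d7:-→d8:H6→d9:-→d10:-→d11:-→d12:-→d13:-→d14:-→d15:-→d16:-→d17:-→d18:-→d19:-→d20:-→d21:-→d22:-→d23:-→d24:-→d25:-→d26:-→d27:-→d28:-→d29:-→d30:-→d31:-→d32:H1  best=H1
  ? 11.180.31.112  path d0:H2→d1:-→d2:-→d3:-→d4:-→d5:-→d6:-→d7:-→d8:H6→d9:-→d10:-→d11:-→d12:-→d13:-→d14:-→d15:-→d16:-→d17:-→d18:-  best=H6

== LOOKUPS ==
["H6","H6","H6","H5","H6","H1","H1","H6"]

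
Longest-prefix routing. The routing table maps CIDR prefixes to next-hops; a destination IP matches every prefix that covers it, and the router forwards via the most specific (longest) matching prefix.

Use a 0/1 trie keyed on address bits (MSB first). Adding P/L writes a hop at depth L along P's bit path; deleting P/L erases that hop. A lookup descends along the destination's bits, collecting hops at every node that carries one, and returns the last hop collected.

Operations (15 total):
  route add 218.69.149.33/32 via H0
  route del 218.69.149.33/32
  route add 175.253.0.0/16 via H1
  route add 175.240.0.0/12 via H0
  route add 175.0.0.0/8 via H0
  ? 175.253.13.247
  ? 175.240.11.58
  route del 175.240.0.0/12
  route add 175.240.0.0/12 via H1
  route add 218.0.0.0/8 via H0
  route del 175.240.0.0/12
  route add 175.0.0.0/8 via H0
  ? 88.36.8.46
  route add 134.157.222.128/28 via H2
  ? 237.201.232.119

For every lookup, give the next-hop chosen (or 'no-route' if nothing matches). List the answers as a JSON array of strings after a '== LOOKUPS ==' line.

Apply in order:
  add 218.69.149.33/32 -> H0 at depth 32
  - 218.69.149.33/32 clear@32
  add 175.253.0.0/16 -> H1 at depth 16
  add 175.240.0.0/12 -> H0 at depth 12
  add 175.0.0.0/8 -> H0 at depth 8
  ? 175.253.13.247  path d0:-→d1:-→d2:-→d3:-→d4:-→d5:-→d6:-→d7:-→d8:H0→d9:-→d10:-→d11:-→d12:H0→d13:-→d14:-→d15:-→d16:H1  best=H1
  ? 175.240.11.58  path d0:-→d1:-→d2:-→d3:-→d4:-→d5:-→d6:-→d7:-→d8:H0→d9:-→d10:-→d11:-→d12:H0  best=H0
  - 175.240.0.0/12 clear@12
  add 175.240.0.0/12 -> H1 at depth 12
  add 218.0.0.0/8 -> H0 at depth 8
  - 175.240.0.0/12 clear@12
  add 175.0.0.0/8 -> H0 at depth 8
  ? 88.36.8.46  path d0:-  best=no-route
  add 134.157.222.128/28 -> H2 at depth 28
  ? 237.201.232.119  path d0:-→d1:-→d2:-  best=no-route

== LOOKUPS ==
["H1","H0","no-route","no-route"]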